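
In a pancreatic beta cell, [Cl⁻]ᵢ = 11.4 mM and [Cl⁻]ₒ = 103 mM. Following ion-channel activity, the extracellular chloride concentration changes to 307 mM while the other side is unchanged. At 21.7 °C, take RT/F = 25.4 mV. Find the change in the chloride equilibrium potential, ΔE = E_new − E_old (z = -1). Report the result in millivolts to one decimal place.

-27.7 mV

E_old = (25.4/-1)·ln(103/11.4) = -55.91 mV
E_new = (25.4/-1)·ln(307/11.4) = -83.65 mV
ΔE = -83.65 − (-55.91) = -27.74 mV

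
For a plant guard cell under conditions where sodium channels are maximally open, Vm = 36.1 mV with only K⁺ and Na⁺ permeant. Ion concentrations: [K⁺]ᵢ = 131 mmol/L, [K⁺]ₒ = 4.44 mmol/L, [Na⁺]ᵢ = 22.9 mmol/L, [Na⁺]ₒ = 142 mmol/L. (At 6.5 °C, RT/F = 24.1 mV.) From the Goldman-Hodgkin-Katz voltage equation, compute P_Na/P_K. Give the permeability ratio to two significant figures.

15

Let α = P_Na/P_K. GHK: Vm = 24.1·ln[(Kₒ + α·Naₒ)/(Kᵢ + α·Naᵢ)].
e^(Vm/24.1) = e^(36.1/24.1) = 4.4724
So 4.4724·(Kᵢ + α·Naᵢ) = Kₒ + α·Naₒ → α = (4.4724·131.0 − 4.44) / (142.0 − 4.4724·22.9)
α = (585.9 − 4.44) / (142.0 − 102.4) = 581.4/39.58 = 14.69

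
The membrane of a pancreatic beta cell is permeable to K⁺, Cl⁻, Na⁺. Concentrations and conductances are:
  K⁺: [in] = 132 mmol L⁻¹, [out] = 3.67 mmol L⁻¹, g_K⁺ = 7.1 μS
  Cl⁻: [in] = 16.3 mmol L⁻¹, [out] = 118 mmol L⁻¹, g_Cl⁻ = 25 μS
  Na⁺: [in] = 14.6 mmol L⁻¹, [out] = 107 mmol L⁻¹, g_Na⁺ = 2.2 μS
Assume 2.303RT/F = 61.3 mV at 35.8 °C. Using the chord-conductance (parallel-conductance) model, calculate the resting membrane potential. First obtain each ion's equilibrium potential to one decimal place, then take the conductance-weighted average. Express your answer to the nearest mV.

-55 mV

E_K⁺ = (61.3/1)·log₁₀(3.67/132) = -95.4 mV
E_Cl⁻ = (61.3/-1)·log₁₀(118/16.3) = -52.7 mV
E_Na⁺ = (61.3/1)·log₁₀(107/14.6) = 53.0 mV
Vm = (Σ gᵢEᵢ)/(Σ gᵢ) = (7.1·-95.4 + 25·-52.7 + 2.2·53.0) / (7.1 + 25 + 2.2)
= -1878.24 / 34.3 = -54.76 mV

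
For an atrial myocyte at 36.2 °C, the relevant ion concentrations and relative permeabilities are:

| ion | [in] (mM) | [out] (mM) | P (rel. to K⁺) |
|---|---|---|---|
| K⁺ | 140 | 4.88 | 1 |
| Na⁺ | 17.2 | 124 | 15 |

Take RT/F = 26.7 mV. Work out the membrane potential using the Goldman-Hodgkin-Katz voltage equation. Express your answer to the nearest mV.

Vm = 26.7 · ln[(Σ P·[cation]ₒ + Σ P·[anion]ᵢ) / (Σ P·[cation]ᵢ + Σ P·[anion]ₒ)]
Numerator = 1×4.88 + 15×124 = 1865
Denominator = 1×140 + 15×17.2 = 398
Vm = 26.7 · ln(4.6856) = 26.7 × (1.5445) = 41.24 mV

41 mV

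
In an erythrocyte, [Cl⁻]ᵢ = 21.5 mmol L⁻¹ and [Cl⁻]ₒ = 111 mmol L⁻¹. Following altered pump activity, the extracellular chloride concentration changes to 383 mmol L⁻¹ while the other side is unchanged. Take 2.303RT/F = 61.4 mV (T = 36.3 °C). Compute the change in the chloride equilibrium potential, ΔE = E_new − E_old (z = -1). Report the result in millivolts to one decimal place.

-33.0 mV

E_old = (61.4/-1)·log₁₀(111/21.5) = -43.77 mV
E_new = (61.4/-1)·log₁₀(383/21.5) = -76.80 mV
ΔE = -76.80 − (-43.77) = -33.03 mV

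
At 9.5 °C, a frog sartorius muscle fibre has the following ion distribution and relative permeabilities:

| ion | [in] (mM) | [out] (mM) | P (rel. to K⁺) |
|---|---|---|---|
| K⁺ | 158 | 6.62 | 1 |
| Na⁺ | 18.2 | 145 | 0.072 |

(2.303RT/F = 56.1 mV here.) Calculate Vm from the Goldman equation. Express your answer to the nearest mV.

-54 mV

Vm = 56.1 · log₁₀[(Σ P·[cation]ₒ + Σ P·[anion]ᵢ) / (Σ P·[cation]ᵢ + Σ P·[anion]ₒ)]
Numerator = 1×6.62 + 0.072×145 = 17.06
Denominator = 1×158 + 0.072×18.2 = 159.3
Vm = 56.1 · log₁₀(0.10709) = 56.1 × (-0.9703) = -54.43 mV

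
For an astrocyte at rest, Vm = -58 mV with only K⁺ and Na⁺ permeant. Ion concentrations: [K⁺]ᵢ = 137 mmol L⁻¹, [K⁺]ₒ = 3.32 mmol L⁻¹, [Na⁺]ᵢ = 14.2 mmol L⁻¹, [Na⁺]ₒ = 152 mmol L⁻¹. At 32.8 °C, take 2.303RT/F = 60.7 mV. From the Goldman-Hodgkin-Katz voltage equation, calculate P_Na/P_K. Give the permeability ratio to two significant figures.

Let α = P_Na/P_K. GHK: Vm = 60.7·log₁₀[(Kₒ + α·Naₒ)/(Kᵢ + α·Naᵢ)].
10^(Vm/60.7) = 10^(-58.0/60.7) = 0.11079
So 0.11079·(Kᵢ + α·Naᵢ) = Kₒ + α·Naₒ → α = (0.11079·137.0 − 3.32) / (152.0 − 0.11079·14.2)
α = (15.18 − 3.32) / (152.0 − 1.573) = 11.86/150.4 = 0.07883

0.079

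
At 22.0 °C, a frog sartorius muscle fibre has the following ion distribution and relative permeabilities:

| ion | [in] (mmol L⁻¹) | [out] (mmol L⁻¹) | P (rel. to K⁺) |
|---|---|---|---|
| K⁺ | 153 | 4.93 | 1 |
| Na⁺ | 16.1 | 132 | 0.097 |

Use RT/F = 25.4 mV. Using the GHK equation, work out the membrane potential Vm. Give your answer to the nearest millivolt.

Vm = 25.4 · ln[(Σ P·[cation]ₒ + Σ P·[anion]ᵢ) / (Σ P·[cation]ᵢ + Σ P·[anion]ₒ)]
Numerator = 1×4.93 + 0.097×132 = 17.73
Denominator = 1×153 + 0.097×16.1 = 154.6
Vm = 25.4 · ln(0.11474) = 25.4 × (-2.1651) = -54.99 mV

-55 mV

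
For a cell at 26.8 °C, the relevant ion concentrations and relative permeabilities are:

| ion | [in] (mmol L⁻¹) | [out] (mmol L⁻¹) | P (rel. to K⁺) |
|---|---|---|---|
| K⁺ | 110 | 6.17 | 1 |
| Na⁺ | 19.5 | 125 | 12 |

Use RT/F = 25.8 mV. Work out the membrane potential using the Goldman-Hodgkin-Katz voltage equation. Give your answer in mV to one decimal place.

38.1 mV

Vm = 25.8 · ln[(Σ P·[cation]ₒ + Σ P·[anion]ᵢ) / (Σ P·[cation]ᵢ + Σ P·[anion]ₒ)]
Numerator = 1×6.17 + 12×125 = 1506
Denominator = 1×110 + 12×19.5 = 344
Vm = 25.8 · ln(4.3784) = 25.8 × (1.4767) = 38.10 mV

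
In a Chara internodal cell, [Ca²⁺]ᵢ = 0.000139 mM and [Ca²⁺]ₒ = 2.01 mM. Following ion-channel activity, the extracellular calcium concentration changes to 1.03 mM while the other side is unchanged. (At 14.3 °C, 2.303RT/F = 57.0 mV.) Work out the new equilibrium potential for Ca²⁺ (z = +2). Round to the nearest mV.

After the shift: [Ca²⁺]_out = 1.03, [Ca²⁺]_in = 0.000139 mM.
E_new = (57.0/2)·log₁₀(1.03/0.000139) = 28.50 · (3.8698) = 110.29 mV

110 mV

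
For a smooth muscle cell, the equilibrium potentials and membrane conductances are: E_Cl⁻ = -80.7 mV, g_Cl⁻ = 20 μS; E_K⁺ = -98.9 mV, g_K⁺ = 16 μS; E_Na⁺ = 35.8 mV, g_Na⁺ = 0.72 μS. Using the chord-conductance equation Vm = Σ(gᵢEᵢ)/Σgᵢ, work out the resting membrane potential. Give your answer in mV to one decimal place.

Σ gᵢEᵢ = 20·(-80.7) + 16·(-98.9) + 0.72·(35.8) = -3170.62
Σ gᵢ = 20 + 16 + 0.72 = 36.72
Vm = -3170.62 / 36.72 = -86.35 mV

-86.3 mV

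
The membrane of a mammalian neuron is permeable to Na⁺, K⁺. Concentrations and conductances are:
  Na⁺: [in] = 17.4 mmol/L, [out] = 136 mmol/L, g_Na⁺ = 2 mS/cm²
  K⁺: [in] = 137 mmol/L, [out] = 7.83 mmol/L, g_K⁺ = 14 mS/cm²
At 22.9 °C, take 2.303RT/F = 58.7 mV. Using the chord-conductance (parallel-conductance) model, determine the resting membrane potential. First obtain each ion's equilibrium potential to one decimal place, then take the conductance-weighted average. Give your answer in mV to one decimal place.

E_Na⁺ = (58.7/1)·log₁₀(136/17.4) = 52.4 mV
E_K⁺ = (58.7/1)·log₁₀(7.83/137) = -73.0 mV
Vm = (Σ gᵢEᵢ)/(Σ gᵢ) = (2·52.4 + 14·-73.0) / (2 + 14)
= -917.20 / 16 = -57.33 mV

-57.3 mV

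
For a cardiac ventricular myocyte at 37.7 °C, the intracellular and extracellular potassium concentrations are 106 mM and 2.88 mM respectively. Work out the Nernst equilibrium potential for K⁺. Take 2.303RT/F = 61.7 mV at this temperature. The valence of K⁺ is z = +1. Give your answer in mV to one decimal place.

-96.6 mV

E = (61.7/z) · log₁₀([K⁺]_out/[K⁺]_in) with z = +1.
= (61.7/1) · log₁₀(2.88/106) = 61.70 · log₁₀(0.02717)
= 61.70 · (-1.5659) = -96.62 mV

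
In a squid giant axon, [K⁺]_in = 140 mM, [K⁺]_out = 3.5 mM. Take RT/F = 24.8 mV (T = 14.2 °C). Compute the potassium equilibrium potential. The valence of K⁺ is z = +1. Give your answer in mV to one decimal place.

-91.5 mV

E = (24.8/z) · ln([K⁺]_out/[K⁺]_in) with z = +1.
= (24.8/1) · ln(3.5/140) = 24.80 · ln(0.025)
= 24.80 · (-3.6889) = -91.48 mV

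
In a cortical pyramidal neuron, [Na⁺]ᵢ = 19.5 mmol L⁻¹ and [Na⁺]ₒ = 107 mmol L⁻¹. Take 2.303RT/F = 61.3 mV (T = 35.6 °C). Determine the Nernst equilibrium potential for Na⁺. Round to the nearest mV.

45 mV

E = (61.3/z) · log₁₀([Na⁺]_out/[Na⁺]_in) with z = +1.
= (61.3/1) · log₁₀(107/19.5) = 61.30 · log₁₀(5.487)
= 61.30 · (0.7393) = 45.32 mV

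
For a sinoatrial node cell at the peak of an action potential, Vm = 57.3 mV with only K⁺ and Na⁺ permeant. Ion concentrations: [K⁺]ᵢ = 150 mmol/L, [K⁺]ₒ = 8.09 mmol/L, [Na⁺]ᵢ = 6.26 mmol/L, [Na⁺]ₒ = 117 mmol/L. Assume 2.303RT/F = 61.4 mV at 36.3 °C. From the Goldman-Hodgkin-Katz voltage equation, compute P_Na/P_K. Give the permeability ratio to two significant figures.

20

Let α = P_Na/P_K. GHK: Vm = 61.4·log₁₀[(Kₒ + α·Naₒ)/(Kᵢ + α·Naᵢ)].
10^(Vm/61.4) = 10^(57.3/61.4) = 8.5748
So 8.5748·(Kᵢ + α·Naᵢ) = Kₒ + α·Naₒ → α = (8.5748·150.0 − 8.09) / (117.0 − 8.5748·6.26)
α = (1286 − 8.09) / (117.0 − 53.68) = 1278/63.32 = 20.18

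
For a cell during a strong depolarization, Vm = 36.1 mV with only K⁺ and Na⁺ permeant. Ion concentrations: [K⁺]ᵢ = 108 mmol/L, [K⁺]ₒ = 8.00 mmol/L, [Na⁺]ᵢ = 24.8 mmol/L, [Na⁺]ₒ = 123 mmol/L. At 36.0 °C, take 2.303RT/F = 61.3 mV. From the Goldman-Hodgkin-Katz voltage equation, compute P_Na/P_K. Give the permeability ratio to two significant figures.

15

Let α = P_Na/P_K. GHK: Vm = 61.3·log₁₀[(Kₒ + α·Naₒ)/(Kᵢ + α·Naᵢ)].
10^(Vm/61.3) = 10^(36.1/61.3) = 3.8807
So 3.8807·(Kᵢ + α·Naᵢ) = Kₒ + α·Naₒ → α = (3.8807·108.0 − 8.0) / (123.0 − 3.8807·24.8)
α = (419.1 − 8.0) / (123.0 − 96.24) = 411.1/26.76 = 15.36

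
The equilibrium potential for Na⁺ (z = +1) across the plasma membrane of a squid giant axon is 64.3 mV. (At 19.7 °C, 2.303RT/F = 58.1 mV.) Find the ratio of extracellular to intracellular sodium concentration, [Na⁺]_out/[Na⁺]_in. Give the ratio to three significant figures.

log₁₀([out]/[in]) = E·z/(58.1) = 64.3 × 1 / 58.1 = 1.1067
[out]/[in] = 10^(1.1067) = 12.79

12.8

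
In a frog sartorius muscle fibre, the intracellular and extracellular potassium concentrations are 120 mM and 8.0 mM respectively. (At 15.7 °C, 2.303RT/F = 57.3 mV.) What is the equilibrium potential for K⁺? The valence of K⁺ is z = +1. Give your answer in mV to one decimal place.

-67.4 mV

E = (57.3/z) · log₁₀([K⁺]_out/[K⁺]_in) with z = +1.
= (57.3/1) · log₁₀(8.0/120) = 57.30 · log₁₀(0.06667)
= 57.30 · (-1.1761) = -67.39 mV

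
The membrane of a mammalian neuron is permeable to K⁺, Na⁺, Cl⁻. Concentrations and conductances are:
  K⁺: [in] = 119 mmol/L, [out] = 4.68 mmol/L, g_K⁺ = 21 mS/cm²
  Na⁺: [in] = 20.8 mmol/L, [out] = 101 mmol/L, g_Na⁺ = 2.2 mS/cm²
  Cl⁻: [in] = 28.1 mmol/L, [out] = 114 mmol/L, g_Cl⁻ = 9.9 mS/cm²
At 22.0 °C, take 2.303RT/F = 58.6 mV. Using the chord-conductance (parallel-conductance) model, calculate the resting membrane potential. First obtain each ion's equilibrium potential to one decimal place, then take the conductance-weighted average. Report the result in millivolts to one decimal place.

E_K⁺ = (58.6/1)·log₁₀(4.68/119) = -82.4 mV
E_Na⁺ = (58.6/1)·log₁₀(101/20.8) = 40.2 mV
E_Cl⁻ = (58.6/-1)·log₁₀(114/28.1) = -35.6 mV
Vm = (Σ gᵢEᵢ)/(Σ gᵢ) = (21·-82.4 + 2.2·40.2 + 9.9·-35.6) / (21 + 2.2 + 9.9)
= -1994.40 / 33.1 = -60.25 mV

-60.3 mV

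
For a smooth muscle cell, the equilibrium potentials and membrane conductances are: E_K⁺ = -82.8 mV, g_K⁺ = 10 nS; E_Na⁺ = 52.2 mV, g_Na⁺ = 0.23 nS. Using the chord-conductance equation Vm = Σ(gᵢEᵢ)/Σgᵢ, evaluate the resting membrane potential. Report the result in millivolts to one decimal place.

Σ gᵢEᵢ = 10·(-82.8) + 0.23·(52.2) = -815.99
Σ gᵢ = 10 + 0.23 = 10.23
Vm = -815.99 / 10.23 = -79.76 mV

-79.8 mV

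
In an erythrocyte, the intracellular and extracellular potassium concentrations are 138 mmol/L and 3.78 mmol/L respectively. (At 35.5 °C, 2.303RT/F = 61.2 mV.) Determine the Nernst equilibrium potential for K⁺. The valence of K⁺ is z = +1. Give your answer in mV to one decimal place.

-95.6 mV

E = (61.2/z) · log₁₀([K⁺]_out/[K⁺]_in) with z = +1.
= (61.2/1) · log₁₀(3.78/138) = 61.20 · log₁₀(0.02739)
= 61.20 · (-1.5624) = -95.62 mV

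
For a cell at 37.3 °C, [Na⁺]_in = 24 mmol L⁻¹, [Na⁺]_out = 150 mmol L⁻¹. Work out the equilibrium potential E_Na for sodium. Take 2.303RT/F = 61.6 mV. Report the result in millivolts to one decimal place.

E = (61.6/z) · log₁₀([Na⁺]_out/[Na⁺]_in) with z = +1.
= (61.6/1) · log₁₀(150/24) = 61.60 · log₁₀(6.25)
= 61.60 · (0.7959) = 49.03 mV

49.0 mV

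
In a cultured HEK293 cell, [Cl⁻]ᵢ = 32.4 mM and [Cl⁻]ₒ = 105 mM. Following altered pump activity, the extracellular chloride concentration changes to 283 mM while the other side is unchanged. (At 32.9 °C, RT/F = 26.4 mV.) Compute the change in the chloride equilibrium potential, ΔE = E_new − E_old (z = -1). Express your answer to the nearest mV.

E_old = (26.4/-1)·ln(105/32.4) = -31.04 mV
E_new = (26.4/-1)·ln(283/32.4) = -57.22 mV
ΔE = -57.22 − (-31.04) = -26.18 mV

-26 mV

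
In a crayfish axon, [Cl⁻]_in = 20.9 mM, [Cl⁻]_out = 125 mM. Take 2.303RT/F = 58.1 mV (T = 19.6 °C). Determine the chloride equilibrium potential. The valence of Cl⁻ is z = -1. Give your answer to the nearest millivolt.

E = (58.1/z) · log₁₀([Cl⁻]_out/[Cl⁻]_in) with z = -1.
For an anion, dividing by z = -1 reverses the sign.
= (58.1/-1) · log₁₀(125/20.9) = -58.10 · log₁₀(5.981)
= -58.10 · (0.7768) = -45.13 mV

-45 mV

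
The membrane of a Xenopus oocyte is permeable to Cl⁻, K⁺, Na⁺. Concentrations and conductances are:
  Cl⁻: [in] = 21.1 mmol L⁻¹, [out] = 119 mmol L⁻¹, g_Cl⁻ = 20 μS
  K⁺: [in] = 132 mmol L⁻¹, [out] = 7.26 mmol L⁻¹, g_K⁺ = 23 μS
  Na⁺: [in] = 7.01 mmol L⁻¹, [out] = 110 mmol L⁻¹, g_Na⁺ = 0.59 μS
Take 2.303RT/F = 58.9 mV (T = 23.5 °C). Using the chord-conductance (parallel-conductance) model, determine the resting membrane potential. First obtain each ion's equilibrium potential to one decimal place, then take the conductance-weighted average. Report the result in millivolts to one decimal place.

E_Cl⁻ = (58.9/-1)·log₁₀(119/21.1) = -44.2 mV
E_K⁺ = (58.9/1)·log₁₀(7.26/132) = -74.2 mV
E_Na⁺ = (58.9/1)·log₁₀(110/7.01) = 70.4 mV
Vm = (Σ gᵢEᵢ)/(Σ gᵢ) = (20·-44.2 + 23·-74.2 + 0.59·70.4) / (20 + 23 + 0.59)
= -2549.06 / 43.59 = -58.48 mV

-58.5 mV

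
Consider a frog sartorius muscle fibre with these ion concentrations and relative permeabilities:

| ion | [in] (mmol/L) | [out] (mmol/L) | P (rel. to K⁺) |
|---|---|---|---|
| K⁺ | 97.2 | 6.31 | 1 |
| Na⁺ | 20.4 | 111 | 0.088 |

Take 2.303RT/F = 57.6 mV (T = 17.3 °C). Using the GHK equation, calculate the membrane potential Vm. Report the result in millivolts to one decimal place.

-45.5 mV

Vm = 57.6 · log₁₀[(Σ P·[cation]ₒ + Σ P·[anion]ᵢ) / (Σ P·[cation]ᵢ + Σ P·[anion]ₒ)]
Numerator = 1×6.31 + 0.088×111 = 16.08
Denominator = 1×97.2 + 0.088×20.4 = 99
Vm = 57.6 · log₁₀(0.16241) = 57.6 × (-0.7894) = -45.47 mV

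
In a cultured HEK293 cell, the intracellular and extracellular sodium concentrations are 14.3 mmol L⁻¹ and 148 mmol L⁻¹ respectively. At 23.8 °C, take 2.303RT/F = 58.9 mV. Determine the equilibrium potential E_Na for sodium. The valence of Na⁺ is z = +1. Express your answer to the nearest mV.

E = (58.9/z) · log₁₀([Na⁺]_out/[Na⁺]_in) with z = +1.
= (58.9/1) · log₁₀(148/14.3) = 58.90 · log₁₀(10.35)
= 58.90 · (1.0149) = 59.78 mV

60 mV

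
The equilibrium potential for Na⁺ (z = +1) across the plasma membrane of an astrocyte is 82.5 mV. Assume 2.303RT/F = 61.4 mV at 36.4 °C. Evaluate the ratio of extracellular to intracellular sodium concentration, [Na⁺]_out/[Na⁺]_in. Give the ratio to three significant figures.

22.1

log₁₀([out]/[in]) = E·z/(61.4) = 82.5 × 1 / 61.4 = 1.3436
[out]/[in] = 10^(1.3436) = 22.06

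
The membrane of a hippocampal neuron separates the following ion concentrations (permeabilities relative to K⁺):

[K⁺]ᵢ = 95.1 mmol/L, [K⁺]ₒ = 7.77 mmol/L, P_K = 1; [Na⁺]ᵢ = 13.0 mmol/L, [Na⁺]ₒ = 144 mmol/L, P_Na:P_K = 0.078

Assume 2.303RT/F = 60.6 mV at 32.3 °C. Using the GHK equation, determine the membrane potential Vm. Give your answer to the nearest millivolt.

Vm = 60.6 · log₁₀[(Σ P·[cation]ₒ + Σ P·[anion]ᵢ) / (Σ P·[cation]ᵢ + Σ P·[anion]ₒ)]
Numerator = 1×7.77 + 0.078×144 = 19
Denominator = 1×95.1 + 0.078×13.0 = 96.11
Vm = 60.6 · log₁₀(0.1977) = 60.6 × (-0.7040) = -42.66 mV

-43 mV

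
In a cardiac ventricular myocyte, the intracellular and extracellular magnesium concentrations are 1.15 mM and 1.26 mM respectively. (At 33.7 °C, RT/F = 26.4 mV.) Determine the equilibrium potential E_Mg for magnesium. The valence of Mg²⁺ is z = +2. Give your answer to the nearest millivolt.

1 mV

E = (26.4/z) · ln([Mg²⁺]_out/[Mg²⁺]_in) with z = +2.
= (26.4/2) · ln(1.26/1.15) = 13.20 · ln(1.096)
= 13.20 · (0.0913) = 1.21 mV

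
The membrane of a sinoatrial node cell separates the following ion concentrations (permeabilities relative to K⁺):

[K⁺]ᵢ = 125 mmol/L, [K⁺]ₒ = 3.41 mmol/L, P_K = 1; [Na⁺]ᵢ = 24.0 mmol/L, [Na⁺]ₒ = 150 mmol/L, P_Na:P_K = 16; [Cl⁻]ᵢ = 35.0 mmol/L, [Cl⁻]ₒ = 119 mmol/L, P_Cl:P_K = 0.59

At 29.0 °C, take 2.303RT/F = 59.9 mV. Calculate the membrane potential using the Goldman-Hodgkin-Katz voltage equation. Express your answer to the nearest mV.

37 mV

Vm = 59.9 · log₁₀[(Σ P·[cation]ₒ + Σ P·[anion]ᵢ) / (Σ P·[cation]ᵢ + Σ P·[anion]ₒ)]
Numerator = 1×3.41 + 16×150 + 0.59×35.0 = 2424
Denominator = 1×125 + 16×24.0 + 0.59×119 = 579.2
Vm = 59.9 · log₁₀(4.1851) = 59.9 × (0.6217) = 37.24 mV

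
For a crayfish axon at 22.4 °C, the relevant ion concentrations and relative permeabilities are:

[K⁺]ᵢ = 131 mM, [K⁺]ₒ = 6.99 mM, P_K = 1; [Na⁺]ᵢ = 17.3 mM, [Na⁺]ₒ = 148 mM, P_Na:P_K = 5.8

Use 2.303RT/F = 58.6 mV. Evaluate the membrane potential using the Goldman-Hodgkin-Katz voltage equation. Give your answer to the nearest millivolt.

34 mV

Vm = 58.6 · log₁₀[(Σ P·[cation]ₒ + Σ P·[anion]ᵢ) / (Σ P·[cation]ᵢ + Σ P·[anion]ₒ)]
Numerator = 1×6.99 + 5.8×148 = 865.4
Denominator = 1×131 + 5.8×17.3 = 231.3
Vm = 58.6 · log₁₀(3.7408) = 58.6 × (0.5730) = 33.58 mV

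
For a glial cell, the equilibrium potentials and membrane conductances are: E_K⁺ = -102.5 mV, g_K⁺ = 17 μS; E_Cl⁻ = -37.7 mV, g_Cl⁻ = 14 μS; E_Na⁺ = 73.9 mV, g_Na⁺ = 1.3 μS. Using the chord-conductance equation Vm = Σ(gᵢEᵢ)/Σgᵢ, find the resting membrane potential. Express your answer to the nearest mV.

Σ gᵢEᵢ = 17·(-102.5) + 14·(-37.7) + 1.3·(73.9) = -2174.23
Σ gᵢ = 17 + 14 + 1.3 = 32.3
Vm = -2174.23 / 32.3 = -67.31 mV

-67 mV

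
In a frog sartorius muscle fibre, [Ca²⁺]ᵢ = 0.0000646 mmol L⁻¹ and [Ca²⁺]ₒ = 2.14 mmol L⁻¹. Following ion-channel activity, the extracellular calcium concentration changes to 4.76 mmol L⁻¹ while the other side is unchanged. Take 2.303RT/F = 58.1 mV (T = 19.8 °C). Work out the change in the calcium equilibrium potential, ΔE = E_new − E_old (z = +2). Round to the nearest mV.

10 mV

E_old = (58.1/2)·log₁₀(2.14/0.0000646) = 131.31 mV
E_new = (58.1/2)·log₁₀(4.76/0.0000646) = 141.40 mV
ΔE = 141.40 − (131.31) = 10.09 mV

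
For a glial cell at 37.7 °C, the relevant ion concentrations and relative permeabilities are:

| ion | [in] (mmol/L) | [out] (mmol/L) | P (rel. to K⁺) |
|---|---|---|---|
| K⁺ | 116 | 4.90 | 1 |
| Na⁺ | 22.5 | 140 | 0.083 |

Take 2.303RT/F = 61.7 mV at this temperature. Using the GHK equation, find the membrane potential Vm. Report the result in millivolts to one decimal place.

-52.7 mV

Vm = 61.7 · log₁₀[(Σ P·[cation]ₒ + Σ P·[anion]ᵢ) / (Σ P·[cation]ᵢ + Σ P·[anion]ₒ)]
Numerator = 1×4.90 + 0.083×140 = 16.52
Denominator = 1×116 + 0.083×22.5 = 117.9
Vm = 61.7 · log₁₀(0.14016) = 61.7 × (-0.8534) = -52.65 mV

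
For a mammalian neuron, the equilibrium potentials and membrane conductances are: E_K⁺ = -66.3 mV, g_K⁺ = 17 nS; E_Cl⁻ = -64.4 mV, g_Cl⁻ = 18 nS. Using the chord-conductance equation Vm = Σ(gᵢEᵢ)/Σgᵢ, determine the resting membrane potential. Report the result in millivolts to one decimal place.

-65.3 mV

Σ gᵢEᵢ = 17·(-66.3) + 18·(-64.4) = -2286.30
Σ gᵢ = 17 + 18 = 35
Vm = -2286.30 / 35 = -65.32 mV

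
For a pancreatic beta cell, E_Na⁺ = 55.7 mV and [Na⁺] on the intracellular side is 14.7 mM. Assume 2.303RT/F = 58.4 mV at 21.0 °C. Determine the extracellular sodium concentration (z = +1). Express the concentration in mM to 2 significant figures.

Nernst: E = (58.4/1) · log₁₀([out]/[in]), so log₁₀([out]/[in]) = 55.7 × 1 / 58.4 = 0.9538.
[out]/[in] = 10^(0.9538) = 8.99.
[out] = 8.99 × 14.7 = 132.2 mM.

130 mM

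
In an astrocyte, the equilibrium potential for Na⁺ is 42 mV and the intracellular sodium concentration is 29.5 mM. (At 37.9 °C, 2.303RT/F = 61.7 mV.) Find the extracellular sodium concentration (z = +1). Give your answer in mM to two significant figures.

140 mM

Nernst: E = (61.7/1) · log₁₀([out]/[in]), so log₁₀([out]/[in]) = 42.0 × 1 / 61.7 = 0.6807.
[out]/[in] = 10^(0.6807) = 4.794.
[out] = 4.794 × 29.5 = 141.4 mM.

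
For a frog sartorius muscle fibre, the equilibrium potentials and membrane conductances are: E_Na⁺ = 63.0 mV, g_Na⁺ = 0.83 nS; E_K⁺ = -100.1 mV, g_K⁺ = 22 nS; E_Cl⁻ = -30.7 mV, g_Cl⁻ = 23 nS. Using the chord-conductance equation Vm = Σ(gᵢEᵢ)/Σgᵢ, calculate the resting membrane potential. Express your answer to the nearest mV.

Σ gᵢEᵢ = 0.83·(63.0) + 22·(-100.1) + 23·(-30.7) = -2856.01
Σ gᵢ = 0.83 + 22 + 23 = 45.83
Vm = -2856.01 / 45.83 = -62.32 mV

-62 mV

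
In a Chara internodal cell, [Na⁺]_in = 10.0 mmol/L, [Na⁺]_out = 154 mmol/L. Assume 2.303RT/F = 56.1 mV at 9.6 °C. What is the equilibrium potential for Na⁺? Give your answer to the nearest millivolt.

E = (56.1/z) · log₁₀([Na⁺]_out/[Na⁺]_in) with z = +1.
= (56.1/1) · log₁₀(154/10.0) = 56.10 · log₁₀(15.4)
= 56.10 · (1.1875) = 66.62 mV

67 mV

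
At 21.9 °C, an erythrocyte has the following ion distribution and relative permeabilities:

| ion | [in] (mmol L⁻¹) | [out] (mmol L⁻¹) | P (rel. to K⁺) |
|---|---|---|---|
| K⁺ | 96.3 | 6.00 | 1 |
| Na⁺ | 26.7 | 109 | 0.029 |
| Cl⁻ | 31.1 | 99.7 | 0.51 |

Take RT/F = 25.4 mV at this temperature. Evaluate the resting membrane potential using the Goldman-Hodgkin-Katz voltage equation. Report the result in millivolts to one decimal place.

-45.1 mV

Vm = 25.4 · ln[(Σ P·[cation]ₒ + Σ P·[anion]ᵢ) / (Σ P·[cation]ᵢ + Σ P·[anion]ₒ)]
Numerator = 1×6.00 + 0.029×109 + 0.51×31.1 = 25.02
Denominator = 1×96.3 + 0.029×26.7 + 0.51×99.7 = 147.9
Vm = 25.4 · ln(0.16916) = 25.4 × (-1.7769) = -45.13 mV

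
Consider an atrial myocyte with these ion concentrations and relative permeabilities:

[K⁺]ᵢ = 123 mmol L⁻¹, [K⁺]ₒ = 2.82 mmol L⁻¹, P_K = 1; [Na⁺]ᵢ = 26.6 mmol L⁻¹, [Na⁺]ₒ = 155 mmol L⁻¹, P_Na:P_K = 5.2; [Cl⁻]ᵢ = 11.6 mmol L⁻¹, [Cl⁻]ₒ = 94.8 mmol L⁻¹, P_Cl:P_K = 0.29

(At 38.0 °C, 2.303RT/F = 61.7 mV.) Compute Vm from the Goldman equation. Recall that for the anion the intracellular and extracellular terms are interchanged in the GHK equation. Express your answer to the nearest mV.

28 mV

Vm = 61.7 · log₁₀[(Σ P·[cation]ₒ + Σ P·[anion]ᵢ) / (Σ P·[cation]ᵢ + Σ P·[anion]ₒ)]
Numerator = 1×2.82 + 5.2×155 + 0.29×11.6 = 812.2
Denominator = 1×123 + 5.2×26.6 + 0.29×94.8 = 288.8
Vm = 61.7 · log₁₀(2.8122) = 61.7 × (0.4490) = 27.71 mV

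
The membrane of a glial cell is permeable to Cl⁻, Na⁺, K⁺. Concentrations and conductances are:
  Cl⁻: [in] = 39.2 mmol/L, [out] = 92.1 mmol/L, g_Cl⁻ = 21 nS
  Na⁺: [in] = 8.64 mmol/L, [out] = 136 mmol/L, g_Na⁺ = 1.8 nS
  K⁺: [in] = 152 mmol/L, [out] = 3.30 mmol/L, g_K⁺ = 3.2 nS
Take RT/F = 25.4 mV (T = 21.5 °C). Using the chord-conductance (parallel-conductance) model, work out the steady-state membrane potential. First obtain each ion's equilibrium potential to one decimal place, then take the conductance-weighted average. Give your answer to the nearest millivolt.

E_Cl⁻ = (25.4/-1)·ln(92.1/39.2) = -21.7 mV
E_Na⁺ = (25.4/1)·ln(136/8.64) = 70.0 mV
E_K⁺ = (25.4/1)·ln(3.30/152) = -97.3 mV
Vm = (Σ gᵢEᵢ)/(Σ gᵢ) = (21·-21.7 + 1.8·70.0 + 3.2·-97.3) / (21 + 1.8 + 3.2)
= -641.06 / 26 = -24.66 mV

-25 mV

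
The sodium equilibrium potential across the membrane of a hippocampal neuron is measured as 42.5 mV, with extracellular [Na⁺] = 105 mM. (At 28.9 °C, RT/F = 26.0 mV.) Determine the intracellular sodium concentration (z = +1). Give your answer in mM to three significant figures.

20.5 mM

Nernst: E = (26.0/1) · ln([out]/[in]), so ln([out]/[in]) = 42.5 × 1 / 26.0 = 1.6346.
[out]/[in] = e^(1.6346) = 5.127.
[in] = 105 / 5.127 = 20.48 mM.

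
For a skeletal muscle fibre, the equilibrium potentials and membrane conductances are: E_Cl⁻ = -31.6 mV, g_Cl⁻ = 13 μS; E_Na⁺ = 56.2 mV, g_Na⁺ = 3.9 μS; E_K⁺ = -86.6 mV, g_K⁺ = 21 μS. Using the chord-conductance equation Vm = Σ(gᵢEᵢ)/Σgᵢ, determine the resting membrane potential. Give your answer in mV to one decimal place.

-53.0 mV

Σ gᵢEᵢ = 13·(-31.6) + 3.9·(56.2) + 21·(-86.6) = -2010.22
Σ gᵢ = 13 + 3.9 + 21 = 37.9
Vm = -2010.22 / 37.9 = -53.04 mV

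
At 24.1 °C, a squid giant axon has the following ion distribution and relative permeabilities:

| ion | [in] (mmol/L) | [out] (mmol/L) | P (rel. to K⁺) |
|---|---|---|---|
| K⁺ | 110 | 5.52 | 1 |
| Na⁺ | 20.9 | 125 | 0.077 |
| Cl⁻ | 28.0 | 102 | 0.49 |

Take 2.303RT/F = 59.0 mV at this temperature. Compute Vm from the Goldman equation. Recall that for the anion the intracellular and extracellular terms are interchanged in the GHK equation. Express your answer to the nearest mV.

Vm = 59.0 · log₁₀[(Σ P·[cation]ₒ + Σ P·[anion]ᵢ) / (Σ P·[cation]ᵢ + Σ P·[anion]ₒ)]
Numerator = 1×5.52 + 0.077×125 + 0.49×28.0 = 28.86
Denominator = 1×110 + 0.077×20.9 + 0.49×102 = 161.6
Vm = 59.0 · log₁₀(0.17863) = 59.0 × (-0.7480) = -44.13 mV

-44 mV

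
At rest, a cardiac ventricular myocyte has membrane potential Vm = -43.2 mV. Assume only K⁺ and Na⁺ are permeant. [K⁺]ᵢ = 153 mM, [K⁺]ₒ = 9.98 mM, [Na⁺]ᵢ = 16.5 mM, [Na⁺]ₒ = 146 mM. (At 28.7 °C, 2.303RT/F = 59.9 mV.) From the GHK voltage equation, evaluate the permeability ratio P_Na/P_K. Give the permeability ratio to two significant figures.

Let α = P_Na/P_K. GHK: Vm = 59.9·log₁₀[(Kₒ + α·Naₒ)/(Kᵢ + α·Naᵢ)].
10^(Vm/59.9) = 10^(-43.2/59.9) = 0.19002
So 0.19002·(Kᵢ + α·Naᵢ) = Kₒ + α·Naₒ → α = (0.19002·153.0 − 9.98) / (146.0 − 0.19002·16.5)
α = (29.07 − 9.98) / (146.0 − 3.135) = 19.09/142.9 = 0.1336

0.13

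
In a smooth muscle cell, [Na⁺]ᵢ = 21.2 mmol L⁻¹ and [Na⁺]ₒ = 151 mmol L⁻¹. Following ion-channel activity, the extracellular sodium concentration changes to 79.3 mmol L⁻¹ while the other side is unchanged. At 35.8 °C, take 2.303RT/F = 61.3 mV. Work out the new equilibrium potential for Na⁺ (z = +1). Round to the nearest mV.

After the shift: [Na⁺]_out = 79.3, [Na⁺]_in = 21.2 mmol L⁻¹.
E_new = (61.3/1)·log₁₀(79.3/21.2) = 61.30 · (0.5729) = 35.12 mV

35 mV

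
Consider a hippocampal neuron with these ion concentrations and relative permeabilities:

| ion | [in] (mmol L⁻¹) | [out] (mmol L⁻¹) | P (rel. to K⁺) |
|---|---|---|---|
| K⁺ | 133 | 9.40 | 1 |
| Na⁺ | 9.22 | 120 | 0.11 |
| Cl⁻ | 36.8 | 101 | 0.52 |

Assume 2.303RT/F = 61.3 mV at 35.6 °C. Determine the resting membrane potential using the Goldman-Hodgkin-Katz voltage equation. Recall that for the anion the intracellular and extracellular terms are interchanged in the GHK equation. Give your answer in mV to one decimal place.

-39.9 mV

Vm = 61.3 · log₁₀[(Σ P·[cation]ₒ + Σ P·[anion]ᵢ) / (Σ P·[cation]ᵢ + Σ P·[anion]ₒ)]
Numerator = 1×9.40 + 0.11×120 + 0.52×36.8 = 41.74
Denominator = 1×133 + 0.11×9.22 + 0.52×101 = 186.5
Vm = 61.3 · log₁₀(0.22374) = 61.3 × (-0.6502) = -39.86 mV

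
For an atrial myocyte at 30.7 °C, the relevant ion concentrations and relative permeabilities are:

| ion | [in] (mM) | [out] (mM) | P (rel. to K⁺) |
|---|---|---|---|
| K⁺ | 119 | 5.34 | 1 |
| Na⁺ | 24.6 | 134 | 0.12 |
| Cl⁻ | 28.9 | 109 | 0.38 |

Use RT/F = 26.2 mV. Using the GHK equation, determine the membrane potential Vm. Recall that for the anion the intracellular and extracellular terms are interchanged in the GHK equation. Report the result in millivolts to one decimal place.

-42.4 mV

Vm = 26.2 · ln[(Σ P·[cation]ₒ + Σ P·[anion]ᵢ) / (Σ P·[cation]ᵢ + Σ P·[anion]ₒ)]
Numerator = 1×5.34 + 0.12×134 + 0.38×28.9 = 32.4
Denominator = 1×119 + 0.12×24.6 + 0.38×109 = 163.4
Vm = 26.2 · ln(0.19833) = 26.2 × (-1.6178) = -42.39 mV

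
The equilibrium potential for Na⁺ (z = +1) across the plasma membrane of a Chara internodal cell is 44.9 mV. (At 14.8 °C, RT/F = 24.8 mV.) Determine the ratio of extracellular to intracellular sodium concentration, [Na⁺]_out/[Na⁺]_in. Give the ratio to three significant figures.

6.11

ln([out]/[in]) = E·z/(24.8) = 44.9 × 1 / 24.8 = 1.8105
[out]/[in] = e^(1.8105) = 6.113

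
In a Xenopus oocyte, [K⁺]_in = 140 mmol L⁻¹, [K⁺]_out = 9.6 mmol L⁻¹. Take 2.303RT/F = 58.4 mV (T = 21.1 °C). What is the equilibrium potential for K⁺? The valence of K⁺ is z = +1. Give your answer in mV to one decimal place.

E = (58.4/z) · log₁₀([K⁺]_out/[K⁺]_in) with z = +1.
= (58.4/1) · log₁₀(9.6/140) = 58.40 · log₁₀(0.06857)
= 58.40 · (-1.1639) = -67.97 mV

-68.0 mV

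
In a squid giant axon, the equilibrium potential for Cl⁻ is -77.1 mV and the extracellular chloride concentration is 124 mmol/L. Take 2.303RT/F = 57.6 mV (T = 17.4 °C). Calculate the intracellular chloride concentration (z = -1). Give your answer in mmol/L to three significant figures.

5.69 mmol/L

Nernst: E = (57.6/-1) · log₁₀([out]/[in]), so log₁₀([out]/[in]) = -77.1 × -1 / 57.6 = 1.3385.
[out]/[in] = 10^(1.3385) = 21.8.
[in] = 124 / 21.8 = 5.687 mmol/L.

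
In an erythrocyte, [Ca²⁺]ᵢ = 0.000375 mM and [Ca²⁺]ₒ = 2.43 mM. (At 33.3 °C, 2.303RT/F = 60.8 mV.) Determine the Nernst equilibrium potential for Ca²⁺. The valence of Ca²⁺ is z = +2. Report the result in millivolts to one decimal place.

E = (60.8/z) · log₁₀([Ca²⁺]_out/[Ca²⁺]_in) with z = +2.
= (60.8/2) · log₁₀(2.43/0.000375) = 30.40 · log₁₀(6480)
= 30.40 · (3.8116) = 115.87 mV

115.9 mV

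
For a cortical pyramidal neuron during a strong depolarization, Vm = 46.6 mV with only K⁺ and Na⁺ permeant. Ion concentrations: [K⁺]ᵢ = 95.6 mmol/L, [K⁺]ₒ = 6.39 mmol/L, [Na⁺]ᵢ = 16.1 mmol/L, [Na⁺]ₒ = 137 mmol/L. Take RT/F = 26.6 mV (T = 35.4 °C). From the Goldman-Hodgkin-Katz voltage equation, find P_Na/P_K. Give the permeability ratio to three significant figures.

12.3

Let α = P_Na/P_K. GHK: Vm = 26.6·ln[(Kₒ + α·Naₒ)/(Kᵢ + α·Naᵢ)].
e^(Vm/26.6) = e^(46.6/26.6) = 5.7654
So 5.7654·(Kᵢ + α·Naᵢ) = Kₒ + α·Naₒ → α = (5.7654·95.6 − 6.39) / (137.0 − 5.7654·16.1)
α = (551.2 − 6.39) / (137.0 − 92.82) = 544.8/44.18 = 12.33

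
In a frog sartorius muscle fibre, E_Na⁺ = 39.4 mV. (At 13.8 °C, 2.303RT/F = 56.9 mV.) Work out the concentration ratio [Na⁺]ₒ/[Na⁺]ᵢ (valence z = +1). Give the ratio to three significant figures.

4.93

log₁₀([out]/[in]) = E·z/(56.9) = 39.4 × 1 / 56.9 = 0.6924
[out]/[in] = 10^(0.6924) = 4.925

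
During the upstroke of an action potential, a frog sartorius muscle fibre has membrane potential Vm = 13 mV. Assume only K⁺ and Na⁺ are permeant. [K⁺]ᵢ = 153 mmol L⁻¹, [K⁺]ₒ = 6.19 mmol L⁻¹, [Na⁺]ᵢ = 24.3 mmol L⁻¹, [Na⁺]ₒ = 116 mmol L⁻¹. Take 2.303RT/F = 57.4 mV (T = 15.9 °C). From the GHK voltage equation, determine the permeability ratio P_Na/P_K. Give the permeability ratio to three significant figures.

3.35

Let α = P_Na/P_K. GHK: Vm = 57.4·log₁₀[(Kₒ + α·Naₒ)/(Kᵢ + α·Naᵢ)].
10^(Vm/57.4) = 10^(13.0/57.4) = 1.6845
So 1.6845·(Kᵢ + α·Naᵢ) = Kₒ + α·Naₒ → α = (1.6845·153.0 − 6.19) / (116.0 − 1.6845·24.3)
α = (257.7 − 6.19) / (116.0 − 40.93) = 251.5/75.07 = 3.351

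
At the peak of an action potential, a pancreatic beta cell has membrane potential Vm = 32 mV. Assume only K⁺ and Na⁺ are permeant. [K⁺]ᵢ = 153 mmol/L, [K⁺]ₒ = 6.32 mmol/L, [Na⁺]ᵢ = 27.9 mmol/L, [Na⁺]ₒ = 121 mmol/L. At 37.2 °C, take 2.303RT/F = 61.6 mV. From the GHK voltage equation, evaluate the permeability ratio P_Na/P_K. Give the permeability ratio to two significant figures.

17

Let α = P_Na/P_K. GHK: Vm = 61.6·log₁₀[(Kₒ + α·Naₒ)/(Kᵢ + α·Naᵢ)].
10^(Vm/61.6) = 10^(32.0/61.6) = 3.3074
So 3.3074·(Kᵢ + α·Naᵢ) = Kₒ + α·Naₒ → α = (3.3074·153.0 − 6.32) / (121.0 − 3.3074·27.9)
α = (506 − 6.32) / (121.0 − 92.28) = 499.7/28.72 = 17.4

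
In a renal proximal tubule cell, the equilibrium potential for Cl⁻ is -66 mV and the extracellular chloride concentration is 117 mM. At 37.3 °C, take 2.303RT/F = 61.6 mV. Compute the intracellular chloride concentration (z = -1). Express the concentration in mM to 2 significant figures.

9.9 mM

Nernst: E = (61.6/-1) · log₁₀([out]/[in]), so log₁₀([out]/[in]) = -66.0 × -1 / 61.6 = 1.0714.
[out]/[in] = 10^(1.0714) = 11.79.
[in] = 117 / 11.79 = 9.926 mM.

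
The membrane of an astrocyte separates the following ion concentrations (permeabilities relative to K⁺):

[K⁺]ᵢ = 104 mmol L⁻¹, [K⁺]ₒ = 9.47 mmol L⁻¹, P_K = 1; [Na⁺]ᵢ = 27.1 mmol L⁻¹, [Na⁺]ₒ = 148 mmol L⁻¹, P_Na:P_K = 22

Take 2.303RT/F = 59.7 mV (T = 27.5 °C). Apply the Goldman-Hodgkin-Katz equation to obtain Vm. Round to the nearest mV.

Vm = 59.7 · log₁₀[(Σ P·[cation]ₒ + Σ P·[anion]ᵢ) / (Σ P·[cation]ᵢ + Σ P·[anion]ₒ)]
Numerator = 1×9.47 + 22×148 = 3265
Denominator = 1×104 + 22×27.1 = 700.2
Vm = 59.7 · log₁₀(4.6636) = 59.7 × (0.6687) = 39.92 mV

40 mV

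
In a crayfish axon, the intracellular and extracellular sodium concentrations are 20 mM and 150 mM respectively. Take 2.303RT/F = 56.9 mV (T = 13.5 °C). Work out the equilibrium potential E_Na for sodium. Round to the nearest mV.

50 mV

E = (56.9/z) · log₁₀([Na⁺]_out/[Na⁺]_in) with z = +1.
= (56.9/1) · log₁₀(150/20) = 56.90 · log₁₀(7.5)
= 56.90 · (0.8751) = 49.79 mV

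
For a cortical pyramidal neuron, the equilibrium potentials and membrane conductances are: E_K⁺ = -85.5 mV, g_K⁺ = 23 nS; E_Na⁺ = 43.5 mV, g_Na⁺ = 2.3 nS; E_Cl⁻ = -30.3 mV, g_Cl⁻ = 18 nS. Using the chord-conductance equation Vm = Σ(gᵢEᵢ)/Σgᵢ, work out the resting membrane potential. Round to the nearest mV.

Σ gᵢEᵢ = 23·(-85.5) + 2.3·(43.5) + 18·(-30.3) = -2411.85
Σ gᵢ = 23 + 2.3 + 18 = 43.3
Vm = -2411.85 / 43.3 = -55.70 mV

-56 mV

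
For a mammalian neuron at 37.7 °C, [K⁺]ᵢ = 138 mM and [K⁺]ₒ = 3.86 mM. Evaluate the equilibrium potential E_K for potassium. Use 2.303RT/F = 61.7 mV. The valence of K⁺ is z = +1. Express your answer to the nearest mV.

E = (61.7/z) · log₁₀([K⁺]_out/[K⁺]_in) with z = +1.
= (61.7/1) · log₁₀(3.86/138) = 61.70 · log₁₀(0.02797)
= 61.70 · (-1.5533) = -95.84 mV

-96 mV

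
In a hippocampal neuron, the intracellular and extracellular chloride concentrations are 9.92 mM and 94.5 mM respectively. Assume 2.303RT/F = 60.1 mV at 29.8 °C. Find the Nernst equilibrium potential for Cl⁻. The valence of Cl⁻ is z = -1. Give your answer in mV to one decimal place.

E = (60.1/z) · log₁₀([Cl⁻]_out/[Cl⁻]_in) with z = -1.
For an anion, dividing by z = -1 reverses the sign.
= (60.1/-1) · log₁₀(94.5/9.92) = -60.10 · log₁₀(9.526)
= -60.10 · (0.9789) = -58.83 mV

-58.8 mV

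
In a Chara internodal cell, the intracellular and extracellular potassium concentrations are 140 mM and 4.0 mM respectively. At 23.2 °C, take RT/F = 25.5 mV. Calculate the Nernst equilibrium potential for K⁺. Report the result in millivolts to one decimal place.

-90.7 mV

E = (25.5/z) · ln([K⁺]_out/[K⁺]_in) with z = +1.
= (25.5/1) · ln(4.0/140) = 25.50 · ln(0.02857)
= 25.50 · (-3.5553) = -90.66 mV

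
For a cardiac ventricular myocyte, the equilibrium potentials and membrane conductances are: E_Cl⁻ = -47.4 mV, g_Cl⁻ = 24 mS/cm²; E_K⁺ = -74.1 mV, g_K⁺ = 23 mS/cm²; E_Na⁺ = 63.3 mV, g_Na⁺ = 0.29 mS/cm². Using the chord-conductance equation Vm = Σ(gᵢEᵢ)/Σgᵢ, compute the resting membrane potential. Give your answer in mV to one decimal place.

Σ gᵢEᵢ = 24·(-47.4) + 23·(-74.1) + 0.29·(63.3) = -2823.54
Σ gᵢ = 24 + 23 + 0.29 = 47.29
Vm = -2823.54 / 47.29 = -59.71 mV

-59.7 mV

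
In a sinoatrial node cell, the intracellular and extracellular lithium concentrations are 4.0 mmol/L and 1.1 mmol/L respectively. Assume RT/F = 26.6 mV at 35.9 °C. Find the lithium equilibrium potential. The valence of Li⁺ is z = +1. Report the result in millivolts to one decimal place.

-34.3 mV

E = (26.6/z) · ln([Li⁺]_out/[Li⁺]_in) with z = +1.
= (26.6/1) · ln(1.1/4.0) = 26.60 · ln(0.275)
= 26.60 · (-1.2910) = -34.34 mV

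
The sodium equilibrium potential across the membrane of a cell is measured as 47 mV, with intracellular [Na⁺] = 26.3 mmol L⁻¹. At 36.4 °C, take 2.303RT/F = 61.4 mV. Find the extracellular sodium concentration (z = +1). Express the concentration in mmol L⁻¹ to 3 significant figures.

Nernst: E = (61.4/1) · log₁₀([out]/[in]), so log₁₀([out]/[in]) = 47.0 × 1 / 61.4 = 0.7655.
[out]/[in] = 10^(0.7655) = 5.827.
[out] = 5.827 × 26.3 = 153.3 mmol L⁻¹.

153 mmol L⁻¹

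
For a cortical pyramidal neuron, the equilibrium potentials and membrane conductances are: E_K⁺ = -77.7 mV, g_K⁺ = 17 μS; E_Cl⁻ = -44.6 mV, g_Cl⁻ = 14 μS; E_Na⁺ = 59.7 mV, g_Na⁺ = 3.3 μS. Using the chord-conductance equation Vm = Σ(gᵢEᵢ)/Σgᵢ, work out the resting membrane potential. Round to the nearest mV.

-51 mV

Σ gᵢEᵢ = 17·(-77.7) + 14·(-44.6) + 3.3·(59.7) = -1748.29
Σ gᵢ = 17 + 14 + 3.3 = 34.3
Vm = -1748.29 / 34.3 = -50.97 mV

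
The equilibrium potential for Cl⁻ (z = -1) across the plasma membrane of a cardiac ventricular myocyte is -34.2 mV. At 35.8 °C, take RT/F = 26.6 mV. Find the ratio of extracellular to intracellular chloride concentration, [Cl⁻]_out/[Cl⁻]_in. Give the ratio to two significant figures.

3.6

ln([out]/[in]) = E·z/(26.6) = -34.2 × -1 / 26.6 = 1.2857
[out]/[in] = e^(1.2857) = 3.617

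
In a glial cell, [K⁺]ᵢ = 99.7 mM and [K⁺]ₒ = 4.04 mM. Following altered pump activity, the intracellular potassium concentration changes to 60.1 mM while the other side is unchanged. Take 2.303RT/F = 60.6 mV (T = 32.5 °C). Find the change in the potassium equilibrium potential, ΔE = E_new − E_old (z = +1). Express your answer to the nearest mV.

E_old = (60.6/1)·log₁₀(4.04/99.7) = -84.37 mV
E_new = (60.6/1)·log₁₀(4.04/60.1) = -71.05 mV
ΔE = -71.05 − (-84.37) = 13.32 mV

13 mV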